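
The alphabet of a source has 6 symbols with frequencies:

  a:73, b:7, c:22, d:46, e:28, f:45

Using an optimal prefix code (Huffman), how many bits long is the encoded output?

528

Merge the two smallest weights repeatedly:
b(7) + c(22) → 29
e(28) + 29 → 57
f(45) + d(46) → 91
57 + a(73) → 130
91 + 130 → 221
Each symbol's bit-cost is frequency × depth; summing gives 528 bits (equivalently 29 + 57 + 91 + 130 + 221).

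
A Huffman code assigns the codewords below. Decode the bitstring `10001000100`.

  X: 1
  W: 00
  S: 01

Read left to right; each codeword is recognised as soon as it completes (prefix code):
  1→X | 00→W | 01→S | 00→W | 01→S | 00→W
Decoded message: XWSWSW

XWSWSW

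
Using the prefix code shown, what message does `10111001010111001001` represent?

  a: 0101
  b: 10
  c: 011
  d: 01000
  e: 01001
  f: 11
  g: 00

Read left to right; each codeword is recognised as soon as it completes (prefix code):
  10→b | 11→f | 10→b | 0101→a | 011→c | 10→b | 01001→e
Decoded message: bfbacbe

bfbacbe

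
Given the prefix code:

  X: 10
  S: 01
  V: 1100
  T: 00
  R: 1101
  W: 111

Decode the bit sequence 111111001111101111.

Read left to right; each codeword is recognised as soon as it completes (prefix code):
  111→W | 111→W | 00→T | 111→W | 1101→R | 111→W
Decoded message: WWTWRW

WWTWRW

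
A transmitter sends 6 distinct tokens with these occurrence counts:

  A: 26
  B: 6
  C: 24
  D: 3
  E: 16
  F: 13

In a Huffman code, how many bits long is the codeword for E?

2

Huffman merges, smallest pair first:
combine D(3), B(6) → 9
combine 9, F(13) → 22
combine E(16), 22 → 38
combine C(24), A(26) → 50
combine 38, 50 → 88
E sits 2 levels below the root, so its codeword is 2 bits.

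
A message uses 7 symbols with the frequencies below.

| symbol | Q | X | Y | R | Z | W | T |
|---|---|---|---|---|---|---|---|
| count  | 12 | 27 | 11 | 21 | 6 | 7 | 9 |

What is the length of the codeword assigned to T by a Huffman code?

Repeatedly merge the two smallest:
combine Z(6), W(7) → 13
combine T(9), Y(11) → 20
combine Q(12), 13 → 25
combine 20, R(21) → 41
combine 25, X(27) → 52
combine 41, 52 → 93
The subtree containing T is merged 3 times, so code length = 3.

3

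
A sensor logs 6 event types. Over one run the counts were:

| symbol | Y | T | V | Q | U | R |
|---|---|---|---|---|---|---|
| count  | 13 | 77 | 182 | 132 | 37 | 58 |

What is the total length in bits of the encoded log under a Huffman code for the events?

Greedily combine the two least-frequent nodes:
combine Y(13), U(37) → 50
combine 50, R(58) → 108
combine T(77), 108 → 185
combine Q(132), V(182) → 314
combine 185, 314 → 499
The encoded length is the sum of every internal node's weight: 50 + 108 + 185 + 314 + 499 = 1156 bits.

1156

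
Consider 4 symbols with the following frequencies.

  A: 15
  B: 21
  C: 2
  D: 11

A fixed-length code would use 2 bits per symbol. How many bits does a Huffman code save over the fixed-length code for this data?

Fixed-length: 2 bits × 49 symbols = 98 bits.
Huffman merges:
combine C(2), D(11) → 13
combine 13, A(15) → 28
combine B(21), 28 → 49
Huffman total = 13 + 28 + 49 = 90 bits.
Saving = 98 − 90 = 8 bits.

8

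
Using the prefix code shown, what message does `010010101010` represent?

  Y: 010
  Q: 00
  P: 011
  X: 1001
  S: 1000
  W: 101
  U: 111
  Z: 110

Read left to right; each codeword is recognised as soon as it completes (prefix code):
  010→Y | 010→Y | 101→W | 010→Y
Decoded message: YYWY

YYWY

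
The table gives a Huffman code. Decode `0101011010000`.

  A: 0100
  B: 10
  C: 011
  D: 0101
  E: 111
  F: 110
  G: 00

Read left to right; each codeword is recognised as soon as it completes (prefix code):
  0101→D | 011→C | 0100→A | 00→G
Decoded message: DCAG

DCAG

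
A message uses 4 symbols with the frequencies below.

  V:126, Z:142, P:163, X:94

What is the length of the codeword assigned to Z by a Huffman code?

Build the tree from the bottom:
merge X(94) and V(126): 220
merge Z(142) and P(163): 305
merge 220 and 305: 525
Z sits 2 levels below the root, so its codeword is 2 bits.

2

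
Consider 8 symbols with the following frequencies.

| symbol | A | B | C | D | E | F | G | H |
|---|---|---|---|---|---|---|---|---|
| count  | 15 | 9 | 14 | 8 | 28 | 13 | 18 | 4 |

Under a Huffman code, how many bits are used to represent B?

Repeatedly merge the two smallest:
combine H(4), D(8) → 12
combine B(9), 12 → 21
combine F(13), C(14) → 27
combine A(15), G(18) → 33
combine 21, 27 → 48
combine E(28), 33 → 61
combine 48, 61 → 109
The subtree containing B is merged 3 times, so code length = 3.

3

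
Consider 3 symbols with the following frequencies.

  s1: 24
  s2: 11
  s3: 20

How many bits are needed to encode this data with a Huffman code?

Build the Huffman tree bottom-up:
s2(11) + s3(20) → 31
s1(24) + 31 → 55
The encoded length is the sum of every internal node's weight: 31 + 55 = 86 bits.

86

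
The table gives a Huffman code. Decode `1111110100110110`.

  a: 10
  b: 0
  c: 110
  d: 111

ddbabcc

Read left to right; each codeword is recognised as soon as it completes (prefix code):
  111→d | 111→d | 0→b | 10→a | 0→b | 110→c | 110→c
Decoded message: ddbabcc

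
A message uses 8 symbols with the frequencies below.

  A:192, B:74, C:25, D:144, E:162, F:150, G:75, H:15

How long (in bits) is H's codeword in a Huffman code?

5

Build the tree from the bottom:
merge H(15) and C(25): 40
merge 40 and B(74): 114
merge G(75) and 114: 189
merge D(144) and F(150): 294
merge E(162) and 189: 351
merge A(192) and 294: 486
merge 351 and 486: 837
The subtree containing H is merged 5 times, so code length = 5.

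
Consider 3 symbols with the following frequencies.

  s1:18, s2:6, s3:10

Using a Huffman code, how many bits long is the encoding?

50

Merge the two smallest weights repeatedly:
merge s2(6) and s3(10): 16
merge 16 and s1(18): 34
Total encoded bits = sum of merged weights = 16 + 34 = 50.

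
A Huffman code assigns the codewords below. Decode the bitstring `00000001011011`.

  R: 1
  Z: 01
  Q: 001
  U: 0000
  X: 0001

UXZRZR

Read left to right; each codeword is recognised as soon as it completes (prefix code):
  0000→U | 0001→X | 01→Z | 1→R | 01→Z | 1→R
Decoded message: UXZRZR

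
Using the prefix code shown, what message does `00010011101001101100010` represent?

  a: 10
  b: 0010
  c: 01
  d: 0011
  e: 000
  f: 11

eacfcdcab

Read left to right; each codeword is recognised as soon as it completes (prefix code):
  000→e | 10→a | 01→c | 11→f | 01→c | 0011→d | 01→c | 10→a | 0010→b
Decoded message: eacfcdcab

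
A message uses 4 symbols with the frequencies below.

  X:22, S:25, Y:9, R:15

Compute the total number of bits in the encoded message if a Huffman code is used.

141

Build the Huffman tree bottom-up:
merge Y(9) and R(15): 24
merge X(22) and 24: 46
merge S(25) and 46: 71
The encoded length is the sum of every internal node's weight: 24 + 46 + 71 = 141 bits.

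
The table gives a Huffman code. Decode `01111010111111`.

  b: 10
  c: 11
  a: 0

Read left to right; each codeword is recognised as soon as it completes (prefix code):
  0→a | 11→c | 11→c | 0→a | 10→b | 11→c | 11→c | 11→c
Decoded message: accabccc

accabccc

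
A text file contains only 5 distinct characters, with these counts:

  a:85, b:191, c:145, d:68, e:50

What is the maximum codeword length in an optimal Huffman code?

3

Merge the two lowest-weight nodes at each step:
combine e(50), d(68) → 118
combine a(85), 118 → 203
combine c(145), b(191) → 336
combine 203, 336 → 539
The rarest symbols sit at the bottom; the longest codeword is 3 bits.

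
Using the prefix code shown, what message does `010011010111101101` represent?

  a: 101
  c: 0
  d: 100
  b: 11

Read left to right; each codeword is recognised as soon as it completes (prefix code):
  0→c | 100→d | 11→b | 0→c | 101→a | 11→b | 101→a | 101→a
Decoded message: cdbcabaa

cdbcabaa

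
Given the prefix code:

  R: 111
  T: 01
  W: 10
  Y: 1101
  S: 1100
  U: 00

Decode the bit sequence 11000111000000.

Read left to right; each codeword is recognised as soon as it completes (prefix code):
  1100→S | 01→T | 1100→S | 00→U | 00→U
Decoded message: STSUU

STSUU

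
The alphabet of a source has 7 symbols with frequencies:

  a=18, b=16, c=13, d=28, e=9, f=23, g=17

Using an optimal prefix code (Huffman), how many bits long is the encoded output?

Greedily combine the two least-frequent nodes:
merge e(9) and c(13): 22
merge b(16) and g(17): 33
merge a(18) and 22: 40
merge f(23) and d(28): 51
merge 33 and 40: 73
merge 51 and 73: 124
Each symbol's bit-cost is frequency × depth; summing gives 343 bits (equivalently 22 + 33 + 40 + 51 + 73 + 124).

343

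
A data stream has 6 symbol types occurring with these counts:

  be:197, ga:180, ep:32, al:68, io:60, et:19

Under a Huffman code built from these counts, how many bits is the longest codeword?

Merge the two lowest-weight nodes at each step:
et(19) + ep(32) → 51
51 + io(60) → 111
al(68) + 111 → 179
179 + ga(180) → 359
be(197) + 359 → 556
The rarest symbols sit at the bottom; the longest codeword is 5 bits.

5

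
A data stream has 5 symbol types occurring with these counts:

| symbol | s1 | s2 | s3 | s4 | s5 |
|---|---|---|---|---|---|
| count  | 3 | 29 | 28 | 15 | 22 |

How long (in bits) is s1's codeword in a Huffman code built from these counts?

Repeatedly merge the two smallest:
merge s1(3) and s4(15): 18
merge 18 and s5(22): 40
merge s3(28) and s2(29): 57
merge 40 and 57: 97
s1's leaf is at depth 3, giving a 3-bit codeword.

3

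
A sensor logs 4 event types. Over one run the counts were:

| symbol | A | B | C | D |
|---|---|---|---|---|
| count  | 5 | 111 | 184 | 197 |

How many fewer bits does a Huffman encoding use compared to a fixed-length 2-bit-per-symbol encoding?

Fixed-length: 2 bits × 497 symbols = 994 bits.
Huffman merges:
combine A(5), B(111) → 116
combine 116, C(184) → 300
combine D(197), 300 → 497
Huffman total = 116 + 300 + 497 = 913 bits.
Saving = 994 − 913 = 81 bits.

81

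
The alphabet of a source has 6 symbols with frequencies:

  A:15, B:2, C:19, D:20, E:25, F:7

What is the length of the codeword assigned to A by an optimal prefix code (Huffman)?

Huffman merges, smallest pair first:
B(2) + F(7) → 9
9 + A(15) → 24
C(19) + D(20) → 39
24 + E(25) → 49
39 + 49 → 88
The subtree containing A is merged 3 times, so code length = 3.

3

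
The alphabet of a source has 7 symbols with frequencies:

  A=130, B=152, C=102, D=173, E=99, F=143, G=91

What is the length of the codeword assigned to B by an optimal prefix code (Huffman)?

Build the tree from the bottom:
G(91) + E(99) → 190
C(102) + A(130) → 232
F(143) + B(152) → 295
D(173) + 190 → 363
232 + 295 → 527
363 + 527 → 890
B sits 3 levels below the root, so its codeword is 3 bits.

3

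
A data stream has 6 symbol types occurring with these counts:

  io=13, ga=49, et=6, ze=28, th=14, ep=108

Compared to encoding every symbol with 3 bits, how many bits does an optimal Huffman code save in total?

213

Fixed-length: 3 bits × 218 symbols = 654 bits.
Huffman merges:
et(6) + io(13) → 19
th(14) + 19 → 33
ze(28) + 33 → 61
ga(49) + 61 → 110
ep(108) + 110 → 218
Huffman total = 19 + 33 + 61 + 110 + 218 = 441 bits.
Saving = 654 − 441 = 213 bits.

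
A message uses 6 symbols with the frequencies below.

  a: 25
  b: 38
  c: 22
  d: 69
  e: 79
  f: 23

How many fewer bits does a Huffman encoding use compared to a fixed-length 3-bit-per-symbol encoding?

148

Fixed-length: 3 bits × 256 symbols = 768 bits.
Huffman merges:
merge c(22) and f(23): 45
merge a(25) and b(38): 63
merge 45 and 63: 108
merge d(69) and e(79): 148
merge 108 and 148: 256
Huffman total = 45 + 63 + 108 + 148 + 256 = 620 bits.
Saving = 768 − 620 = 148 bits.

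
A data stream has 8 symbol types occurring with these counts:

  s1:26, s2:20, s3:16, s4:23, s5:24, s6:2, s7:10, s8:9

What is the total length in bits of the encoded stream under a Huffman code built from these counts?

Greedily combine the two least-frequent nodes:
merge s6(2) and s8(9): 11
merge s7(10) and 11: 21
merge s3(16) and s2(20): 36
merge 21 and s4(23): 44
merge s5(24) and s1(26): 50
merge 36 and 44: 80
merge 50 and 80: 130
Total encoded bits = sum of merged weights = 11 + 21 + 36 + 44 + 50 + 80 + 130 = 372.

372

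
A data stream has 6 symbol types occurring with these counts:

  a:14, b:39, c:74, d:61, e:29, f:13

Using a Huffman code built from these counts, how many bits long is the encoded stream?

543

Build the Huffman tree bottom-up:
combine f(13), a(14) → 27
combine 27, e(29) → 56
combine b(39), 56 → 95
combine d(61), c(74) → 135
combine 95, 135 → 230
Each symbol's bit-cost is frequency × depth; summing gives 543 bits (equivalently 27 + 56 + 95 + 135 + 230).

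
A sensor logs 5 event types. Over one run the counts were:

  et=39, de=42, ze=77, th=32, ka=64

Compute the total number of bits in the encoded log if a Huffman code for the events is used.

579

Greedily combine the two least-frequent nodes:
merge th(32) and et(39): 71
merge de(42) and ka(64): 106
merge 71 and ze(77): 148
merge 106 and 148: 254
Each symbol's bit-cost is frequency × depth; summing gives 579 bits (equivalently 71 + 106 + 148 + 254).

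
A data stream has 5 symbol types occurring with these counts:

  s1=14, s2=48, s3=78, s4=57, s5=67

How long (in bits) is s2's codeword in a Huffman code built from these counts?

3

Repeatedly merge the two smallest:
merge s1(14) and s2(48): 62
merge s4(57) and 62: 119
merge s5(67) and s3(78): 145
merge 119 and 145: 264
s2's leaf is at depth 3, giving a 3-bit codeword.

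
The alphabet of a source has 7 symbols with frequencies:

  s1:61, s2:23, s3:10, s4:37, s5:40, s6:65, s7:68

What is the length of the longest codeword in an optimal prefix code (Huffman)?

4

Merge the two lowest-weight nodes at each step:
merge s3(10) and s2(23): 33
merge 33 and s4(37): 70
merge s5(40) and s1(61): 101
merge s6(65) and s7(68): 133
merge 70 and 101: 171
merge 133 and 171: 304
The rarest symbols sit at the bottom; the longest codeword is 4 bits.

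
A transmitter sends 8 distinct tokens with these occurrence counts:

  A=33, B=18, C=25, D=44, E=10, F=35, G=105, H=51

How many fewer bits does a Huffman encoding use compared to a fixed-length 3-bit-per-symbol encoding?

Fixed-length: 3 bits × 321 symbols = 963 bits.
Huffman merges:
merge E(10) and B(18): 28
merge C(25) and 28: 53
merge A(33) and F(35): 68
merge D(44) and H(51): 95
merge 53 and 68: 121
merge 95 and G(105): 200
merge 121 and 200: 321
Huffman total = 28 + 53 + 68 + 95 + 121 + 200 + 321 = 886 bits.
Saving = 963 − 886 = 77 bits.

77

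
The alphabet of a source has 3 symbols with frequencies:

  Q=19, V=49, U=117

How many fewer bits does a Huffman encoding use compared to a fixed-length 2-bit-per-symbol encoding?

Fixed-length: 2 bits × 185 symbols = 370 bits.
Huffman merges:
Q(19) + V(49) → 68
68 + U(117) → 185
Huffman total = 68 + 185 = 253 bits.
Saving = 370 − 253 = 117 bits.

117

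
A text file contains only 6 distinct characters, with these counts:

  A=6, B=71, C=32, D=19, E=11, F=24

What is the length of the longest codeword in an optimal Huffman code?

4

Merge the two lowest-weight nodes at each step:
merge A(6) and E(11): 17
merge 17 and D(19): 36
merge F(24) and C(32): 56
merge 36 and 56: 92
merge B(71) and 92: 163
The first pair merged (A, E) ends up deepest, at depth 4.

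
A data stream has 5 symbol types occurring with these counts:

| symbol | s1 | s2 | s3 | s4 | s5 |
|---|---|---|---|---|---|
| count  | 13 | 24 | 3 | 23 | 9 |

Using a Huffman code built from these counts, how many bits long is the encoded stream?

156

Build the Huffman tree bottom-up:
s3(3) + s5(9) → 12
12 + s1(13) → 25
s4(23) + s2(24) → 47
25 + 47 → 72
The encoded length is the sum of every internal node's weight: 12 + 25 + 47 + 72 = 156 bits.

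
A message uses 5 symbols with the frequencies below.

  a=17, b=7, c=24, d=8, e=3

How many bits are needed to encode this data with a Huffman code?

122

Greedily combine the two least-frequent nodes:
combine e(3), b(7) → 10
combine d(8), 10 → 18
combine a(17), 18 → 35
combine c(24), 35 → 59
Each symbol's bit-cost is frequency × depth; summing gives 122 bits (equivalently 10 + 18 + 35 + 59).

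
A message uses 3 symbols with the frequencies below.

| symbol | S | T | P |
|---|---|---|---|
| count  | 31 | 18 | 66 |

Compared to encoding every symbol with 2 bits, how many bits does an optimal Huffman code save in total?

Fixed-length: 2 bits × 115 symbols = 230 bits.
Huffman merges:
merge T(18) and S(31): 49
merge 49 and P(66): 115
Huffman total = 49 + 115 = 164 bits.
Saving = 230 − 164 = 66 bits.

66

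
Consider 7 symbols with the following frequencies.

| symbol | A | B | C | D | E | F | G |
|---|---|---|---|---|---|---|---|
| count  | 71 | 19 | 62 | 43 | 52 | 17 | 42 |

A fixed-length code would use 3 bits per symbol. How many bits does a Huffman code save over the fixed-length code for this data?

97

Fixed-length: 3 bits × 306 symbols = 918 bits.
Huffman merges:
F(17) + B(19) → 36
36 + G(42) → 78
D(43) + E(52) → 95
C(62) + A(71) → 133
78 + 95 → 173
133 + 173 → 306
Huffman total = 36 + 78 + 95 + 133 + 173 + 306 = 821 bits.
Saving = 918 − 821 = 97 bits.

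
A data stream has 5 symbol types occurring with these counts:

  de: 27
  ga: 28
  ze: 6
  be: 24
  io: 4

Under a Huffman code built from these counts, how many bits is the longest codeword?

3

Merge the two lowest-weight nodes at each step:
combine io(4), ze(6) → 10
combine 10, be(24) → 34
combine de(27), ga(28) → 55
combine 34, 55 → 89
The rarest symbols sit at the bottom; the longest codeword is 3 bits.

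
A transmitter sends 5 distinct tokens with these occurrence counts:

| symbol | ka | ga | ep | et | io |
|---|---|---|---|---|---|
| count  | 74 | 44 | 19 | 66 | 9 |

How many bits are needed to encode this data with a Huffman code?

450

Greedily combine the two least-frequent nodes:
io(9) + ep(19) → 28
28 + ga(44) → 72
et(66) + 72 → 138
ka(74) + 138 → 212
The encoded length is the sum of every internal node's weight: 28 + 72 + 138 + 212 = 450 bits.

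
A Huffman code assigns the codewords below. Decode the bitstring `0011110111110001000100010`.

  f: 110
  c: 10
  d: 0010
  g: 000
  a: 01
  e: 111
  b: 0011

Read left to right; each codeword is recognised as soon as it completes (prefix code):
  0011→b | 110→f | 111→e | 110→f | 0010→d | 0010→d | 0010→d
Decoded message: bfefddd

bfefddd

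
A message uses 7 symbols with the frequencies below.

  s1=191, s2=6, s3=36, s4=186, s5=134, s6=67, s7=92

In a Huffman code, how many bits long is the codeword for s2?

5

Huffman merges, smallest pair first:
merge s2(6) and s3(36): 42
merge 42 and s6(67): 109
merge s7(92) and 109: 201
merge s5(134) and s4(186): 320
merge s1(191) and 201: 392
merge 320 and 392: 712
s2 sits 5 levels below the root, so its codeword is 5 bits.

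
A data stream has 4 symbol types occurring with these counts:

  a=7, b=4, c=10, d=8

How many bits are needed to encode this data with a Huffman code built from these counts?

Greedily combine the two least-frequent nodes:
b(4) + a(7) → 11
d(8) + c(10) → 18
11 + 18 → 29
Total encoded bits = sum of merged weights = 11 + 18 + 29 = 58.

58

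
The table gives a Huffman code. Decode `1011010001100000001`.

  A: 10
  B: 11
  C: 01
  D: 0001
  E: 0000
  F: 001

ABCDAEF

Read left to right; each codeword is recognised as soon as it completes (prefix code):
  10→A | 11→B | 01→C | 0001→D | 10→A | 0000→E | 001→F
Decoded message: ABCDAEF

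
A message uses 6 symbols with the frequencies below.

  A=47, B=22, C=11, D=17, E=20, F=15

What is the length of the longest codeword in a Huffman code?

Merge the two lowest-weight nodes at each step:
merge C(11) and F(15): 26
merge D(17) and E(20): 37
merge B(22) and 26: 48
merge 37 and A(47): 84
merge 48 and 84: 132
The first pair merged (C, F) ends up deepest, at depth 3.

3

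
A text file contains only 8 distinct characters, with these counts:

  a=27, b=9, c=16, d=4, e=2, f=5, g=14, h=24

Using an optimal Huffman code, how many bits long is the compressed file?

Greedily combine the two least-frequent nodes:
e(2) + d(4) → 6
f(5) + 6 → 11
b(9) + 11 → 20
g(14) + c(16) → 30
20 + h(24) → 44
a(27) + 30 → 57
44 + 57 → 101
Each symbol's bit-cost is frequency × depth; summing gives 269 bits (equivalently 6 + 11 + 20 + 30 + 44 + 57 + 101).

269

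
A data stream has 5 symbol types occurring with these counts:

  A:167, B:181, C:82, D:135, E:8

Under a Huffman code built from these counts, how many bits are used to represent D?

Repeatedly merge the two smallest:
merge E(8) and C(82): 90
merge 90 and D(135): 225
merge A(167) and B(181): 348
merge 225 and 348: 573
The subtree containing D is merged 2 times, so code length = 2.

2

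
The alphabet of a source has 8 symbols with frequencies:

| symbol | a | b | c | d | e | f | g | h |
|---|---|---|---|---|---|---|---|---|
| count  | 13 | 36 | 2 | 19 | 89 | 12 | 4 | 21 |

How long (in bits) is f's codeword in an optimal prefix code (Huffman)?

5

Huffman merges, smallest pair first:
combine c(2), g(4) → 6
combine 6, f(12) → 18
combine a(13), 18 → 31
combine d(19), h(21) → 40
combine 31, b(36) → 67
combine 40, 67 → 107
combine e(89), 107 → 196
The subtree containing f is merged 5 times, so code length = 5.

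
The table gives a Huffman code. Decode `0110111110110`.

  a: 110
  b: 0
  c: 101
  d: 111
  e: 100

badaa

Read left to right; each codeword is recognised as soon as it completes (prefix code):
  0→b | 110→a | 111→d | 110→a | 110→a
Decoded message: badaa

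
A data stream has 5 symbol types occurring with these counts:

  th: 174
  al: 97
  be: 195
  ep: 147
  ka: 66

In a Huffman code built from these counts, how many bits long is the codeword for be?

2

Build the tree from the bottom:
combine ka(66), al(97) → 163
combine ep(147), 163 → 310
combine th(174), be(195) → 369
combine 310, 369 → 679
be's leaf is at depth 2, giving a 2-bit codeword.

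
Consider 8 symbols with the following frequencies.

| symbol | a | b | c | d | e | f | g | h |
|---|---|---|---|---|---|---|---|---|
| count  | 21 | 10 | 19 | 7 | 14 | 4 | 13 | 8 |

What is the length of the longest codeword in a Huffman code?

4

Merge the two lowest-weight nodes at each step:
merge f(4) and d(7): 11
merge h(8) and b(10): 18
merge 11 and g(13): 24
merge e(14) and 18: 32
merge c(19) and a(21): 40
merge 24 and 32: 56
merge 40 and 56: 96
The first pair merged (f, d) ends up deepest, at depth 4.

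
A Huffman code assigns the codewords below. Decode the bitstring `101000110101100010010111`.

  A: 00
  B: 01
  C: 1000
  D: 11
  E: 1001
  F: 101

Read left to right; each codeword is recognised as soon as it completes (prefix code):
  101→F | 00→A | 01→B | 101→F | 01→B | 1000→C | 1001→E | 01→B | 11→D
Decoded message: FABFBCEBD

FABFBCEBD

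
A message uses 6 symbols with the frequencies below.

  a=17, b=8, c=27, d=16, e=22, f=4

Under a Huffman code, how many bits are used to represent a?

2

Huffman merges, smallest pair first:
combine f(4), b(8) → 12
combine 12, d(16) → 28
combine a(17), e(22) → 39
combine c(27), 28 → 55
combine 39, 55 → 94
a's leaf is at depth 2, giving a 2-bit codeword.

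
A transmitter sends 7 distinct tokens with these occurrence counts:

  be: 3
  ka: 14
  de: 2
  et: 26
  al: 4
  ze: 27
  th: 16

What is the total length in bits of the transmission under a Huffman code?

Build the Huffman tree bottom-up:
de(2) + be(3) → 5
al(4) + 5 → 9
9 + ka(14) → 23
th(16) + 23 → 39
et(26) + ze(27) → 53
39 + 53 → 92
Total encoded bits = sum of merged weights = 5 + 9 + 23 + 39 + 53 + 92 = 221.

221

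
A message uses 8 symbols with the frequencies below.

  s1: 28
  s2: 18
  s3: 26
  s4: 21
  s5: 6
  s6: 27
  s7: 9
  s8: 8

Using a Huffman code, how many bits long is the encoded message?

Build the Huffman tree bottom-up:
combine s5(6), s8(8) → 14
combine s7(9), 14 → 23
combine s2(18), s4(21) → 39
combine 23, s3(26) → 49
combine s6(27), s1(28) → 55
combine 39, 49 → 88
combine 55, 88 → 143
Each symbol's bit-cost is frequency × depth; summing gives 411 bits (equivalently 14 + 23 + 39 + 49 + 55 + 88 + 143).

411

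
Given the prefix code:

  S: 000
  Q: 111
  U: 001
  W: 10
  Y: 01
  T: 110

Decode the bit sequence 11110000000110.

QWSST

Read left to right; each codeword is recognised as soon as it completes (prefix code):
  111→Q | 10→W | 000→S | 000→S | 110→T
Decoded message: QWSST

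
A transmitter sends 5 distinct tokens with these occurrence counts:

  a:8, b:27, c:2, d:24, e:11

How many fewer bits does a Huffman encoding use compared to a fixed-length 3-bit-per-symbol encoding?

Fixed-length: 3 bits × 72 symbols = 216 bits.
Huffman merges:
c(2) + a(8) → 10
10 + e(11) → 21
21 + d(24) → 45
b(27) + 45 → 72
Huffman total = 10 + 21 + 45 + 72 = 148 bits.
Saving = 216 − 148 = 68 bits.

68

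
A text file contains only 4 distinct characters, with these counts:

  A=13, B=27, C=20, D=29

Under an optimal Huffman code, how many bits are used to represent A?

Huffman merges, smallest pair first:
A(13) + C(20) → 33
B(27) + D(29) → 56
33 + 56 → 89
The subtree containing A is merged 2 times, so code length = 2.

2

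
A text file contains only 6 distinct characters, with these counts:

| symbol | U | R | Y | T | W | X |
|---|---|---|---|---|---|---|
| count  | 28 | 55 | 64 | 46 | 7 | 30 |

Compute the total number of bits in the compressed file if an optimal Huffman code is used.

560

Greedily combine the two least-frequent nodes:
W(7) + U(28) → 35
X(30) + 35 → 65
T(46) + R(55) → 101
Y(64) + 65 → 129
101 + 129 → 230
Each symbol's bit-cost is frequency × depth; summing gives 560 bits (equivalently 35 + 65 + 101 + 129 + 230).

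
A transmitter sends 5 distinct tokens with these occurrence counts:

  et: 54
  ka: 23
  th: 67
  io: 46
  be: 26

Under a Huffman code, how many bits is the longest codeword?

3

Merge the two lowest-weight nodes at each step:
merge ka(23) and be(26): 49
merge io(46) and 49: 95
merge et(54) and th(67): 121
merge 95 and 121: 216
Maximum depth reached is 3.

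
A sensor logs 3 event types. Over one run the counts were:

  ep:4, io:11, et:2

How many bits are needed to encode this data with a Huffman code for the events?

23

Greedily combine the two least-frequent nodes:
merge et(2) and ep(4): 6
merge 6 and io(11): 17
The encoded length is the sum of every internal node's weight: 6 + 17 = 23 bits.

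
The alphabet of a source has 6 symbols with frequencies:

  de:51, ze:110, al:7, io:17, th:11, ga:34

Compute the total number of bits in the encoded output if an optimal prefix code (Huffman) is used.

Build the Huffman tree bottom-up:
merge al(7) and th(11): 18
merge io(17) and 18: 35
merge ga(34) and 35: 69
merge de(51) and 69: 120
merge ze(110) and 120: 230
The encoded length is the sum of every internal node's weight: 18 + 35 + 69 + 120 + 230 = 472 bits.

472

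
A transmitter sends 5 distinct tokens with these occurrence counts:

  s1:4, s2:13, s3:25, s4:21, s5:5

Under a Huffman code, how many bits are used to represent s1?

4

Huffman merges, smallest pair first:
merge s1(4) and s5(5): 9
merge 9 and s2(13): 22
merge s4(21) and 22: 43
merge s3(25) and 43: 68
s1's leaf is at depth 4, giving a 4-bit codeword.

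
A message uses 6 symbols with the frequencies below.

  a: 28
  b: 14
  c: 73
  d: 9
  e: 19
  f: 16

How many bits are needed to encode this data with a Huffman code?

Greedily combine the two least-frequent nodes:
d(9) + b(14) → 23
f(16) + e(19) → 35
23 + a(28) → 51
35 + 51 → 86
c(73) + 86 → 159
The encoded length is the sum of every internal node's weight: 23 + 35 + 51 + 86 + 159 = 354 bits.

354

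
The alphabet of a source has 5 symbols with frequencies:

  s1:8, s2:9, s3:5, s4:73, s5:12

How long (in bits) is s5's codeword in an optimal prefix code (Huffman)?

Repeatedly merge the two smallest:
s3(5) + s1(8) → 13
s2(9) + s5(12) → 21
13 + 21 → 34
34 + s4(73) → 107
s5's leaf is at depth 3, giving a 3-bit codeword.

3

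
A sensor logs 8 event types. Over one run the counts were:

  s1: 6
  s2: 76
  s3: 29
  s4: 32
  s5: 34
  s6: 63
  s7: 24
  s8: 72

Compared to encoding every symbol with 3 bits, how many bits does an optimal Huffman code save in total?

Fixed-length: 3 bits × 336 symbols = 1008 bits.
Huffman merges:
merge s1(6) and s7(24): 30
merge s3(29) and 30: 59
merge s4(32) and s5(34): 66
merge 59 and s6(63): 122
merge 66 and s8(72): 138
merge s2(76) and 122: 198
merge 138 and 198: 336
Huffman total = 30 + 59 + 66 + 122 + 138 + 198 + 336 = 949 bits.
Saving = 1008 − 949 = 59 bits.

59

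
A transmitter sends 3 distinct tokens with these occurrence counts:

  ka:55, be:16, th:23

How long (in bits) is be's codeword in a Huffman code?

2

Huffman merges, smallest pair first:
merge be(16) and th(23): 39
merge 39 and ka(55): 94
be sits 2 levels below the root, so its codeword is 2 bits.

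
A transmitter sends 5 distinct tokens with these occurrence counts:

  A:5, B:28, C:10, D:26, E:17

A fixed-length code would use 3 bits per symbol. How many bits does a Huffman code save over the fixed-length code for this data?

Fixed-length: 3 bits × 86 symbols = 258 bits.
Huffman merges:
combine A(5), C(10) → 15
combine 15, E(17) → 32
combine D(26), B(28) → 54
combine 32, 54 → 86
Huffman total = 15 + 32 + 54 + 86 = 187 bits.
Saving = 258 − 187 = 71 bits.

71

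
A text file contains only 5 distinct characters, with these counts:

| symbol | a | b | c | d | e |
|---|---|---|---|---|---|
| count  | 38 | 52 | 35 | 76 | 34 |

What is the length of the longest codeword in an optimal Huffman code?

Merge the two lowest-weight nodes at each step:
combine e(34), c(35) → 69
combine a(38), b(52) → 90
combine 69, d(76) → 145
combine 90, 145 → 235
Maximum depth reached is 3.

3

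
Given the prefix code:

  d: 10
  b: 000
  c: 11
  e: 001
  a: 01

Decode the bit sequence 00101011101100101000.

eaacadaab

Read left to right; each codeword is recognised as soon as it completes (prefix code):
  001→e | 01→a | 01→a | 11→c | 01→a | 10→d | 01→a | 01→a | 000→b
Decoded message: eaacadaab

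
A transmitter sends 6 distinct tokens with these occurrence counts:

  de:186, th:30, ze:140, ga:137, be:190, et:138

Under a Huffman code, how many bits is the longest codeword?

3

Merge the two lowest-weight nodes at each step:
th(30) + ga(137) → 167
et(138) + ze(140) → 278
167 + de(186) → 353
be(190) + 278 → 468
353 + 468 → 821
The first pair merged (th, ga) ends up deepest, at depth 3.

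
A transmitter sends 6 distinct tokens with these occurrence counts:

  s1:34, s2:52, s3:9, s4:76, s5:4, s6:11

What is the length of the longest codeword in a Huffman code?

5

Merge the two lowest-weight nodes at each step:
merge s5(4) and s3(9): 13
merge s6(11) and 13: 24
merge 24 and s1(34): 58
merge s2(52) and 58: 110
merge s4(76) and 110: 186
The first pair merged (s5, s3) ends up deepest, at depth 5.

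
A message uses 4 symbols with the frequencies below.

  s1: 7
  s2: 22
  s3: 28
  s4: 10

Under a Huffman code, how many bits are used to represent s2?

2

Build the tree from the bottom:
combine s1(7), s4(10) → 17
combine 17, s2(22) → 39
combine s3(28), 39 → 67
s2's leaf is at depth 2, giving a 2-bit codeword.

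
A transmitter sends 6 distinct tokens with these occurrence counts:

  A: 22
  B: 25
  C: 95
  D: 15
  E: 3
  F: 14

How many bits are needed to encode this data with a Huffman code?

349

Merge the two smallest weights repeatedly:
merge E(3) and F(14): 17
merge D(15) and 17: 32
merge A(22) and B(25): 47
merge 32 and 47: 79
merge 79 and C(95): 174
Each symbol's bit-cost is frequency × depth; summing gives 349 bits (equivalently 17 + 32 + 47 + 79 + 174).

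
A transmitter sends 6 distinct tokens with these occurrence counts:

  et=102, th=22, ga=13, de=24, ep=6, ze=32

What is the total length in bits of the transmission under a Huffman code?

412

Merge the two smallest weights repeatedly:
merge ep(6) and ga(13): 19
merge 19 and th(22): 41
merge de(24) and ze(32): 56
merge 41 and 56: 97
merge 97 and et(102): 199
Total encoded bits = sum of merged weights = 19 + 41 + 56 + 97 + 199 = 412.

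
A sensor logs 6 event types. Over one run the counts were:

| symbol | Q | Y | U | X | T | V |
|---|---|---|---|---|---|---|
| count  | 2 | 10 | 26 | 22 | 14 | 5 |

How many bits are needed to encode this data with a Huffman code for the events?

Merge the two smallest weights repeatedly:
Q(2) + V(5) → 7
7 + Y(10) → 17
T(14) + 17 → 31
X(22) + U(26) → 48
31 + 48 → 79
The encoded length is the sum of every internal node's weight: 7 + 17 + 31 + 48 + 79 = 182 bits.

182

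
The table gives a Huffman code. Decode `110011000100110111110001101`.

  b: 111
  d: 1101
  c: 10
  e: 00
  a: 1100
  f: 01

Read left to right; each codeword is recognised as soon as it completes (prefix code):
  1100→a | 1100→a | 01→f | 00→e | 1101→d | 111→b | 10→c | 00→e | 1101→d
Decoded message: aafedbced

aafedbced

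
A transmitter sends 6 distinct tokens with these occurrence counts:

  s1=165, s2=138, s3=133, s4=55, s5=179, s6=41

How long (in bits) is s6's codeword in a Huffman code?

Huffman merges, smallest pair first:
s6(41) + s4(55) → 96
96 + s3(133) → 229
s2(138) + s1(165) → 303
s5(179) + 229 → 408
303 + 408 → 711
The subtree containing s6 is merged 4 times, so code length = 4.

4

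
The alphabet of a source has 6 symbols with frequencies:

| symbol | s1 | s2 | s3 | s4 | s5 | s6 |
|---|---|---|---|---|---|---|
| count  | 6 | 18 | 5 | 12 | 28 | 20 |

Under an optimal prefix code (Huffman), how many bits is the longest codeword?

4

Merge the two lowest-weight nodes at each step:
combine s3(5), s1(6) → 11
combine 11, s4(12) → 23
combine s2(18), s6(20) → 38
combine 23, s5(28) → 51
combine 38, 51 → 89
The first pair merged (s3, s1) ends up deepest, at depth 4.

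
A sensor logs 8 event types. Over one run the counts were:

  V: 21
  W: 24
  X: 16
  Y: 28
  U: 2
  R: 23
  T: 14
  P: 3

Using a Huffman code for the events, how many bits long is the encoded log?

Greedily combine the two least-frequent nodes:
combine U(2), P(3) → 5
combine 5, T(14) → 19
combine X(16), 19 → 35
combine V(21), R(23) → 44
combine W(24), Y(28) → 52
combine 35, 44 → 79
combine 52, 79 → 131
The encoded length is the sum of every internal node's weight: 5 + 19 + 35 + 44 + 52 + 79 + 131 = 365 bits.

365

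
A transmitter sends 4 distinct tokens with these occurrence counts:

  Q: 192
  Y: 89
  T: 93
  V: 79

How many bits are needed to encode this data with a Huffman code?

Build the Huffman tree bottom-up:
combine V(79), Y(89) → 168
combine T(93), 168 → 261
combine Q(192), 261 → 453
The encoded length is the sum of every internal node's weight: 168 + 261 + 453 = 882 bits.

882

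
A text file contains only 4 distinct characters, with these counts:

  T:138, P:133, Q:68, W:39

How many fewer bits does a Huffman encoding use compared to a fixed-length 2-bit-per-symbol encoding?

31

Fixed-length: 2 bits × 378 symbols = 756 bits.
Huffman merges:
W(39) + Q(68) → 107
107 + P(133) → 240
T(138) + 240 → 378
Huffman total = 107 + 240 + 378 = 725 bits.
Saving = 756 − 725 = 31 bits.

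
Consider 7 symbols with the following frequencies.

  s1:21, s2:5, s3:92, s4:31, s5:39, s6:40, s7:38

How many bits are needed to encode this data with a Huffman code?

Greedily combine the two least-frequent nodes:
merge s2(5) and s1(21): 26
merge 26 and s4(31): 57
merge s7(38) and s5(39): 77
merge s6(40) and 57: 97
merge 77 and s3(92): 169
merge 97 and 169: 266
Total encoded bits = sum of merged weights = 26 + 57 + 77 + 97 + 169 + 266 = 692.

692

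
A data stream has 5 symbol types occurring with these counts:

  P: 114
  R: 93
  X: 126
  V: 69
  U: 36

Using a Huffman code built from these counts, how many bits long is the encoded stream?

Merge the two smallest weights repeatedly:
U(36) + V(69) → 105
R(93) + 105 → 198
P(114) + X(126) → 240
198 + 240 → 438
Each symbol's bit-cost is frequency × depth; summing gives 981 bits (equivalently 105 + 198 + 240 + 438).

981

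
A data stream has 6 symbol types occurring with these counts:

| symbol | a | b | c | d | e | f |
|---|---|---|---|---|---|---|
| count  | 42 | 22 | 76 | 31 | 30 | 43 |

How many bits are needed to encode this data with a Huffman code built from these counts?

613

Merge the two smallest weights repeatedly:
merge b(22) and e(30): 52
merge d(31) and a(42): 73
merge f(43) and 52: 95
merge 73 and c(76): 149
merge 95 and 149: 244
Total encoded bits = sum of merged weights = 52 + 73 + 95 + 149 + 244 = 613.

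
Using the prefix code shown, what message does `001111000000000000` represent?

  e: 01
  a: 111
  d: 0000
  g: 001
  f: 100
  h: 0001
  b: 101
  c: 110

Read left to right; each codeword is recognised as soon as it completes (prefix code):
  001→g | 111→a | 0000→d | 0000→d | 0000→d
Decoded message: gaddd

gaddd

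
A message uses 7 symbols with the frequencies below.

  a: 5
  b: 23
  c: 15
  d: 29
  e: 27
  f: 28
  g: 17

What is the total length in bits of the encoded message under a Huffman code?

395

Greedily combine the two least-frequent nodes:
combine a(5), c(15) → 20
combine g(17), 20 → 37
combine b(23), e(27) → 50
combine f(28), d(29) → 57
combine 37, 50 → 87
combine 57, 87 → 144
The encoded length is the sum of every internal node's weight: 20 + 37 + 50 + 57 + 87 + 144 = 395 bits.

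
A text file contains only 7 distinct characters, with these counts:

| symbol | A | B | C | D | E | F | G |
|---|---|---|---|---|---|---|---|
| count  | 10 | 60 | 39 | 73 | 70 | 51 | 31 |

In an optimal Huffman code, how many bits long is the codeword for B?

Huffman merges, smallest pair first:
A(10) + G(31) → 41
C(39) + 41 → 80
F(51) + B(60) → 111
E(70) + D(73) → 143
80 + 111 → 191
143 + 191 → 334
The subtree containing B is merged 3 times, so code length = 3.

3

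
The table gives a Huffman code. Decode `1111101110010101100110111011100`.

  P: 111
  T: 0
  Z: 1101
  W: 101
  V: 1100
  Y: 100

Read left to right; each codeword is recognised as soon as it completes (prefix code):
  111→P | 1101→Z | 1100→V | 101→W | 0→T | 1100→V | 1101→Z | 1101→Z | 1100→V
Decoded message: PZVWTVZZV

PZVWTVZZV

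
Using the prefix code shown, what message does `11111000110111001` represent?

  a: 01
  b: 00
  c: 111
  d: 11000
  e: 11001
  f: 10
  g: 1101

Read left to right; each codeword is recognised as soon as it completes (prefix code):
  111→c | 11000→d | 1101→g | 11001→e
Decoded message: cdge

cdge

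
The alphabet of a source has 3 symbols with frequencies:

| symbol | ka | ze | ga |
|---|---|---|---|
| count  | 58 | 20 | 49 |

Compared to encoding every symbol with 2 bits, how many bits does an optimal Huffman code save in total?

Fixed-length: 2 bits × 127 symbols = 254 bits.
Huffman merges:
combine ze(20), ga(49) → 69
combine ka(58), 69 → 127
Huffman total = 69 + 127 = 196 bits.
Saving = 254 − 196 = 58 bits.

58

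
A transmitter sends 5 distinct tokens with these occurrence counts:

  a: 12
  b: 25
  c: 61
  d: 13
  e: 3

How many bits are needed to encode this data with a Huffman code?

Merge the two smallest weights repeatedly:
merge e(3) and a(12): 15
merge d(13) and 15: 28
merge b(25) and 28: 53
merge 53 and c(61): 114
The encoded length is the sum of every internal node's weight: 15 + 28 + 53 + 114 = 210 bits.

210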